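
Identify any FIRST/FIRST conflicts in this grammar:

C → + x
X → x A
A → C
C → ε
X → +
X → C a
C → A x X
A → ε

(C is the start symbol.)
Yes. C → '+' x / C → A x X on { '+' }; X → x A / X → C a on { 'x' }; X → '+' / X → C a on { '+' }; A → C / A → ε on { ε }

FIRST sets of the non-terminals at (or reachable through a nullable prefix from) the front of some alternative:
  FIRST(A) = { '+', 'x', ε }
  FIRST(C) = { '+', 'x', ε }

Productions for C:
  C → + x: FIRST = { '+' }
  C → ε: FIRST = { ε }
  C → A x X: FIRST = { '+', 'x' }
Productions for X:
  X → x A: FIRST = { 'x' }
  X → +: FIRST = { '+' }
  X → C a: FIRST = { '+', 'a', 'x' }
Productions for A:
  A → C: FIRST = { '+', 'x', ε }
  A → ε: FIRST = { ε }

Conflict for C: C → + x and C → A x X
  Overlap: { '+' }
Conflict for X: X → x A and X → C a
  Overlap: { 'x' }
Conflict for X: X → + and X → C a
  Overlap: { '+' }
Conflict for A: A → C and A → ε
  Overlap: { ε }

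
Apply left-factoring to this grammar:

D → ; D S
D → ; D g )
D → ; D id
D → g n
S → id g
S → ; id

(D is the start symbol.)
D → ; D D'
D' → S
D' → g )
D' → id
D → g n
S → id g
S → ; id

Left-factoring transforms A → αβ₁ | αβ₂ into A → αA' and A' → β₁ | β₂
(α is the longest common prefix among the alternatives). Repeat until
no nonterminal has two alternatives with a common prefix.

Round 1: D has alternatives sharing prefix '; D'. Introduce D': D → ; D D'
  Add: D' → S
  Add: D' → g )
  Add: D' → id

No remaining common prefixes — done.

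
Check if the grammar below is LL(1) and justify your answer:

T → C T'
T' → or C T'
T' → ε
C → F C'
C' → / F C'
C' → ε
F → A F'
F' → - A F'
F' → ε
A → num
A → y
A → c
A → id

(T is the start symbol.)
A grammar is LL(1) if for each non-terminal N with multiple productions, the predict sets of those productions are pairwise disjoint, where PREDICT(N → α) = (FIRST(α) \ {ε}) ∪ (FOLLOW(N) if α ⇒* ε).

Relevant sets:
  FOLLOW(T') = { $ }
  FOLLOW(C') = { $, 'or' }
  FOLLOW(F') = { $, '/', 'or' }

For T':
  PREDICT(T' → or C T') = { 'or' }
  PREDICT(T' → ε) = { $ }
For C':
  PREDICT(C' → '/' F C') = { '/' }
  PREDICT(C' → ε) = { $, 'or' }
For F':
  PREDICT(F' → '-' A F') = { '-' }
  PREDICT(F' → ε) = { $, '/', 'or' }
For A:
  PREDICT(A → num) = { 'num' }
  PREDICT(A → y) = { 'y' }
  PREDICT(A → c) = { 'c' }
  PREDICT(A → id) = { 'id' }
T, C, F have a single production, so nothing to check there.

All predict sets are disjoint. The grammar IS LL(1).

Answer: Yes, the grammar is LL(1).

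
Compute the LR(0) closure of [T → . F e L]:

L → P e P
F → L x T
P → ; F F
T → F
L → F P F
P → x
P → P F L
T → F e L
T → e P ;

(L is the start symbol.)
{ [F → . L x T], [L → . F P F], [L → . P e P], [P → . ; F F], [P → . P F L], [P → . x], [T → . F e L] }

To compute CLOSURE, for each item [A → α.Bβ] where B is a non-terminal, add [B → .γ] for all productions B → γ; repeat for the newly added items until nothing changes.

Start with: [T → . F e L]
  [T → . F e L] has the dot before F: add [F → . L x T]
  [F → . L x T] has the dot before L: add [L → . P e P], [L → . F P F]
  [L → . P e P] has the dot before P: add [P → . ; F F], [P → . x], [P → . P F L]
No further items can be added.

CLOSURE = { [F → . L x T], [L → . F P F], [L → . P e P], [P → . ; F F], [P → . P F L], [P → . x], [T → . F e L] }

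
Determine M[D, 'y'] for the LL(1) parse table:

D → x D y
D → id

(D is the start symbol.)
Empty (error entry)

To find M[D, 'y'], we find productions for D where 'y' is in the predict set (PREDICT(N → α) = (FIRST(α) \ {ε}) ∪ (FOLLOW(N) if α ⇒* ε)).

D → x D y: PREDICT = { 'x' }
D → id: PREDICT = { 'id' }

M[D, 'y'] is empty (no production applies)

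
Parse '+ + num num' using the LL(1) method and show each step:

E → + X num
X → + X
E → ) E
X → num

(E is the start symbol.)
Stack is shown with the top on the left.

Stack      Input          Action
--------------------------------
E $        + + num num $  output E → + X num
+ X num $  + + num num $  match '+'
X num $    + num num $    output X → + X
+ X num $  + num num $    match '+'
X num $    num num $      output X → num
num num $  num num $      match 'num'
num $      num $          match 'num'
$          $              accept

The string is accepted.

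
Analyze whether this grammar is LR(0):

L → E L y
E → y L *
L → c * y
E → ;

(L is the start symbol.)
Augment with L' → L and build the canonical LR(0) collection (I0 = CLOSURE({[L' → . L]}), then GOTO on every symbol after a dot until no new states appear). It has 12 states:
  I0: { [E → . ;], [E → . y L *], [L → . E L y], [L → . c * y], [L' → . L] }  — shift
  I1: { [E → ; .] }  — reduce
  I2: { [E → . ;], [E → . y L *], [L → . E L y], [L → . c * y], [L → E . L y] }  — shift
  I3: { [L' → L .] }  — accept
  I4: { [L → c . * y] }  — shift
  I5: { [E → . ;], [E → . y L *], [E → y . L *], [L → . E L y], [L → . c * y] }  — shift
  I6: { [E → y L . *] }  — shift
  I7: { [E → y L * .] }  — reduce
  I8: { [L → c * . y] }  — shift
  I9: { [L → c * y .] }  — reduce
  I10: { [L → E L . y] }  — shift
  I11: { [L → E L y .] }  — reduce

Every state is either a pure shift/goto state or contains exactly one complete item and nothing to shift — no conflicts. The grammar is LR(0).

Answer: Yes, the grammar is LR(0)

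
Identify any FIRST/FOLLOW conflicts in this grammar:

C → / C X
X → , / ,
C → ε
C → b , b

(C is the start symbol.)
No FIRST/FOLLOW conflicts.

Nullable non-terminals: C.

C: nullable alternative(s) C → ε; FOLLOW(C) = { $, ',' }
  C → / C X: FIRST \ {ε} = { '/' } — disjoint from FOLLOW(C)
  C → ε: FIRST \ {ε} = { } — this is the only nullable alternative, skip
  C → b , b: FIRST \ {ε} = { 'b' } — disjoint from FOLLOW(C)

X has no nullable alternative, so no FIRST/FOLLOW check is needed there.

No FIRST/FOLLOW conflicts found.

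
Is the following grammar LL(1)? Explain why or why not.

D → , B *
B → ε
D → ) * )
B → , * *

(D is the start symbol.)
Yes, the grammar is LL(1).

A grammar is LL(1) if for each non-terminal N with multiple productions, the predict sets of those productions are pairwise disjoint, where PREDICT(N → α) = (FIRST(α) \ {ε}) ∪ (FOLLOW(N) if α ⇒* ε).

Relevant sets:
  FOLLOW(B) = { '*' }

For D:
  PREDICT(D → ',' B '*') = { ',' }
  PREDICT(D → ')' '*' ')') = { ')' }
For B:
  PREDICT(B → ε) = { '*' }
  PREDICT(B → ',' '*' '*') = { ',' }

All predict sets are disjoint. The grammar IS LL(1).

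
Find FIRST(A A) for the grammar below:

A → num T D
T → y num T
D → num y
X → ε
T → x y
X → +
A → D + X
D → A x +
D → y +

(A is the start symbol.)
FIRST sets of the non-terminals involved (from the grammar, by fixed-point iteration):
  FIRST(A) = { 'num', 'y' }

To compute FIRST(A A), process the symbols left to right:
Symbol A is a non-terminal. Add FIRST(A) \ {ε} = { 'num', 'y' }
A is not nullable (ε ∉ FIRST(A)), so stop here.
FIRST(A A) = { 'num', 'y' }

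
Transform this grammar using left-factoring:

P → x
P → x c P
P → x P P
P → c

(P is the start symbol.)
P → x P'
P' → ε
P' → c P
P' → P P
P → c

Left-factoring transforms A → αβ₁ | αβ₂ into A → αA' and A' → β₁ | β₂
(α is the longest common prefix among the alternatives). Repeat until
no nonterminal has two alternatives with a common prefix.

Round 1: P has alternatives sharing prefix 'x'. Introduce P': P → x P'
  Add: P' → ε
  Add: P' → c P
  Add: P' → P P

No remaining common prefixes — done.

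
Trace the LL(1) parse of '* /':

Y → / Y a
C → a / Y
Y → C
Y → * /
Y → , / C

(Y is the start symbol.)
LL(1) parsing maintains a stack (initially the start symbol over $) and the input. At each step: if the stack top is a terminal, match it against the current input token; if it is a non-terminal N, replace it with the RHS of M[N, lookahead] (the unique production whose predict set contains the lookahead).

Stack is shown with the top on the left.

Stack  Input  Action
--------------------
Y $    * / $  output Y → * /
* / $  * / $  match '*'
/ $    / $    match '/'
$      $      accept

The string is accepted.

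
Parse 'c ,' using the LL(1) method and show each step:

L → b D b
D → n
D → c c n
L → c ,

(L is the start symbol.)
LL(1) parsing maintains a stack (initially the start symbol over $) and the input. At each step: if the stack top is a terminal, match it against the current input token; if it is a non-terminal N, replace it with the RHS of M[N, lookahead] (the unique production whose predict set contains the lookahead).

Stack is shown with the top on the left.

Stack  Input  Action
--------------------
L $    c , $  output L → c ,
c , $  c , $  match 'c'
, $    , $    match ','
$      $      accept

The string is accepted.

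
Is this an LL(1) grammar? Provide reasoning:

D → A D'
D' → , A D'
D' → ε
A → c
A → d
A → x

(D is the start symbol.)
Yes, the grammar is LL(1).

A grammar is LL(1) if for each non-terminal N with multiple productions, the predict sets of those productions are pairwise disjoint, where PREDICT(N → α) = (FIRST(α) \ {ε}) ∪ (FOLLOW(N) if α ⇒* ε).

Relevant sets:
  FOLLOW(D') = { $ }

For D':
  PREDICT(D' → ',' A D') = { ',' }
  PREDICT(D' → ε) = { $ }
For A:
  PREDICT(A → c) = { 'c' }
  PREDICT(A → d) = { 'd' }
  PREDICT(A → x) = { 'x' }
D has a single production, so nothing to check there.

All predict sets are disjoint. The grammar IS LL(1).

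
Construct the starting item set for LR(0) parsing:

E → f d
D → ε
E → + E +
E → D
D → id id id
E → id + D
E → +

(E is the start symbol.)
First, augment the grammar with E' → E
I₀ = CLOSURE({ [E' → . E] }):
  [E' → . E] has the dot before E: add [E → . f d], [E → . + E +], [E → . D], [E → . id + D], [E → . +]
  [E → . D] has the dot before D: add [D → .], [D → . id id id]
No further items can be added.

I₀ = { [D → . id id id], [D → .], [E → . + E +], [E → . +], [E → . D], [E → . f d], [E → . id + D], [E' → . E] }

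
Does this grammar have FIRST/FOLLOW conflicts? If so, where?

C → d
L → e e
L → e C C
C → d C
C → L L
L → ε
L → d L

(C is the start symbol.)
A FIRST/FOLLOW conflict occurs when a non-terminal N has a nullable alternative N → β (β ⇒* ε) and another alternative N → α with FIRST(α) ∩ FOLLOW(N) ≠ ∅: on such a lookahead the parser cannot decide between expanding α and letting N vanish via β.

Nullable non-terminals: C, L.
FIRST sets used below: FIRST(L) = { 'd', 'e', ε }

C: nullable alternative(s) C → L L; FOLLOW(C) = { $, 'd', 'e' }
  C → d: FIRST \ {ε} = { 'd' } — overlaps FOLLOW(C) on { 'd' }: CONFLICT
  C → d C: FIRST \ {ε} = { 'd' } — overlaps FOLLOW(C) on { 'd' }: CONFLICT
  C → L L: FIRST \ {ε} = { 'd', 'e' } — this is the only nullable alternative, skip

L: nullable alternative(s) L → ε; FOLLOW(L) = { $, 'd', 'e' }
  L → e e: FIRST \ {ε} = { 'e' } — overlaps FOLLOW(L) on { 'e' }: CONFLICT
  L → e C C: FIRST \ {ε} = { 'e' } — overlaps FOLLOW(L) on { 'e' }: CONFLICT
  L → ε: FIRST \ {ε} = { } — this is the only nullable alternative, skip
  L → d L: FIRST \ {ε} = { 'd' } — overlaps FOLLOW(L) on { 'd' }: CONFLICT

So the grammar has 5 FIRST/FOLLOW conflicts (marked CONFLICT above).

Answer: Yes. C → d with FOLLOW(C) on { 'd' }; C → d C with FOLLOW(C) on { 'd' }; L → e e with FOLLOW(L) on { 'e' }; L → e C C with FOLLOW(L) on { 'e' }; L → d L with FOLLOW(L) on { 'd' }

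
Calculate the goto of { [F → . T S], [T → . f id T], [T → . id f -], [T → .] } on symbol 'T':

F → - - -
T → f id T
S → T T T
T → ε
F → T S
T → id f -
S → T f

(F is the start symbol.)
{ [F → T . S], [S → . T T T], [S → . T f], [T → . f id T], [T → . id f -], [T → .] }

GOTO(I, 'T') = CLOSURE({ [A → αX.β] : [A → α.Xβ] ∈ I, X = 'T' })

Items with dot before 'T', with the dot advanced:
  [F → . T S] → [F → T . S]
Closure of the advanced items:
  [F → T . S] has the dot before S: add [S → . T T T], [S → . T f]
  [S → . T T T] has the dot before T: add [T → . f id T], [T → .], [T → . id f -]

GOTO = { [F → T . S], [S → . T T T], [S → . T f], [T → . f id T], [T → . id f -], [T → .] }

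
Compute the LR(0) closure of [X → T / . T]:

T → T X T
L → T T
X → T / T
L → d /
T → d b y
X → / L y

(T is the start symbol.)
{ [T → . T X T], [T → . d b y], [X → T / . T] }

To compute CLOSURE, for each item [A → α.Bβ] where B is a non-terminal, add [B → .γ] for all productions B → γ; repeat for the newly added items until nothing changes.

Start with: [X → T / . T]
  [X → T / . T] has the dot before T: add [T → . T X T], [T → . d b y]
No further items can be added.

CLOSURE = { [T → . T X T], [T → . d b y], [X → T / . T] }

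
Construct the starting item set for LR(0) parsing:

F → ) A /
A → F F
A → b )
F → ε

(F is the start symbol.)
First, augment the grammar with F' → F
I₀ = CLOSURE({ [F' → . F] }):
  [F' → . F] has the dot before F: add [F → . ) A /], [F → .]
No further items can be added.

I₀ = { [F → . ) A /], [F → .], [F' → . F] }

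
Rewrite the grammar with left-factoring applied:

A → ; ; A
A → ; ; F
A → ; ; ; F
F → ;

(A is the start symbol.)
A → ; ; A'
A' → A
A' → F
A' → ; F
F → ;

Left-factoring transforms A → αβ₁ | αβ₂ into A → αA' and A' → β₁ | β₂
(α is the longest common prefix among the alternatives). Repeat until
no nonterminal has two alternatives with a common prefix.

Round 1: A has alternatives sharing prefix '; ;'. Introduce A': A → ; ; A'
  Add: A' → A
  Add: A' → F
  Add: A' → ; F

No remaining common prefixes — done.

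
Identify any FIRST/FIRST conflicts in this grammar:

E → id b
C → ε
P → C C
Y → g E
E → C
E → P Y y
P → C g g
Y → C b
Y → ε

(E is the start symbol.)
A FIRST/FIRST conflict occurs when two productions N → α and N → β for the same non-terminal have FIRST(α) ∩ FIRST(β) ≠ ∅ (with ε ∈ FIRST of a nullable right-hand side, so two nullable alternatives also conflict).

FIRST sets of the non-terminals at (or reachable through a nullable prefix from) the front of some alternative:
  FIRST(C) = { ε }
  FIRST(P) = { 'g', ε }
  FIRST(Y) = { 'b', 'g', ε }

Productions for E:
  E → id b: FIRST = { 'id' }
  E → C: FIRST = { ε }
  E → P Y y: FIRST = { 'b', 'g', 'y' }
Productions for P:
  P → C C: FIRST = { ε }
  P → C g g: FIRST = { 'g' }
Productions for Y:
  Y → g E: FIRST = { 'g' }
  Y → C b: FIRST = { 'b' }
  Y → ε: FIRST = { ε }
C has only one production, so no FIRST/FIRST conflict is possible there.

All alternatives of each non-terminal have pairwise disjoint FIRST sets.

Answer: No FIRST/FIRST conflicts.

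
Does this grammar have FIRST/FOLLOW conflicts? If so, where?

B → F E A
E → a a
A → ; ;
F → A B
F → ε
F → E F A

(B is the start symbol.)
Yes. F → A B with FOLLOW(F) on { ';' }; F → E F A with FOLLOW(F) on { 'a' }

Nullable non-terminals: F.
FIRST sets used below: FIRST(A) = { ';' }, FIRST(E) = { 'a' }

F: nullable alternative(s) F → ε; FOLLOW(F) = { ';', 'a' }
  F → A B: FIRST \ {ε} = { ';' } — overlaps FOLLOW(F) on { ';' }: CONFLICT
  F → ε: FIRST \ {ε} = { } — this is the only nullable alternative, skip
  F → E F A: FIRST \ {ε} = { 'a' } — overlaps FOLLOW(F) on { 'a' }: CONFLICT

A, B, E have no nullable alternative, so no FIRST/FOLLOW check is needed there.

So the grammar has 2 FIRST/FOLLOW conflicts (marked CONFLICT above).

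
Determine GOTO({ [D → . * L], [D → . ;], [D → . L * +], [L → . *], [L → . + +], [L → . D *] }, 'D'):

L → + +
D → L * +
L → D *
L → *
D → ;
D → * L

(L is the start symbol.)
GOTO(I, 'D') = CLOSURE({ [A → αX.β] : [A → α.Xβ] ∈ I, X = 'D' })

Items with dot before 'D', with the dot advanced:
  [L → . D *] → [L → D . *]
Closure adds nothing (no advanced item has the dot before a non-terminal).

GOTO = { [L → D . *] }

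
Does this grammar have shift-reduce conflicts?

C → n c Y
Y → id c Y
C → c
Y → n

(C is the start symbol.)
Augment with C' → C and build the canonical LR(0) collection (I0 = CLOSURE({[C' → . C]}), then GOTO on every symbol after a dot until no new states appear). It has 10 states:
  I0: { [C → . c], [C → . n c Y], [C' → . C] }  — shift
  I1: { [C' → C .] }  — accept
  I2: { [C → c .] }  — reduce
  I3: { [C → n . c Y] }  — shift
  I4: { [C → n c . Y], [Y → . id c Y], [Y → . n] }  — shift
  I5: { [C → n c Y .] }  — reduce
  I6: { [Y → id . c Y] }  — shift
  I7: { [Y → n .] }  — reduce
  I8: { [Y → . id c Y], [Y → . n], [Y → id c . Y] }  — shift
  I9: { [Y → id c Y .] }  — reduce

No state contains both a complete item and a shift item.

Answer: No shift-reduce conflicts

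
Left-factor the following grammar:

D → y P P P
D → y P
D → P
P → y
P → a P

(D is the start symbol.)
Left-factoring transforms A → αβ₁ | αβ₂ into A → αA' and A' → β₁ | β₂
(α is the longest common prefix among the alternatives). Repeat until
no nonterminal has two alternatives with a common prefix.

Round 1: D has alternatives sharing prefix 'y P'. Introduce D': D → y P D'
  Add: D' → P P
  Add: D' → ε

No remaining common prefixes — done.

Resulting grammar:
D → y P D'
D' → P P
D' → ε
D → P
P → y
P → a P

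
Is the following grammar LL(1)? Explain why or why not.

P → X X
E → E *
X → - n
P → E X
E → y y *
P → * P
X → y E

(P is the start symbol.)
No. Predict set conflict for P: { 'y' }

Relevant sets:
  FIRST(X) = { '-', 'y' }
  FIRST(E) = { 'y' }

For P:
  PREDICT(P → X X) = { '-', 'y' }
  PREDICT(P → E X) = { 'y' }
  PREDICT(P → '*' P) = { '*' }
For E:
  PREDICT(E → E '*') = { 'y' }
  PREDICT(E → y y '*') = { 'y' }
For X:
  PREDICT(X → '-' n) = { '-' }
  PREDICT(X → y E) = { 'y' }

Conflict found: Predict set conflict for P: { 'y' }
The grammar is NOT LL(1).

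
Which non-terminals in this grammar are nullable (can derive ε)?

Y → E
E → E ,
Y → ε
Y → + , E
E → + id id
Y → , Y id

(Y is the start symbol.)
A non-terminal is nullable if it can derive ε (the empty string): either it has an ε-production, or it has a production whose right-hand side consists entirely of nullable non-terminals.

ε-productions: Y → ε
So Y is immediately nullable.
No further non-terminal can be added: every production for the remaining non-terminals contains a terminal or a non-nullable non-terminal.
Nullable = { 'Y' }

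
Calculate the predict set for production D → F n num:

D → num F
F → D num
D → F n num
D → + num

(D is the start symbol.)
PREDICT(D → F n num) = (FIRST(RHS) \ {ε}) ∪ (FOLLOW(D) if ε ∈ FIRST(RHS), i.e. RHS ⇒* ε)
FIRST(F) = { '+', 'num' }
FIRST(F n num) = { '+', 'num' }
ε ∉ FIRST(F n num), so FOLLOW(D) is not added.
PREDICT(D → F n num) = { '+', 'num' }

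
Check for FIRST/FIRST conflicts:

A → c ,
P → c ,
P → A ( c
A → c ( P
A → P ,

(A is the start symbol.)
Yes. A → c ',' / A → c '(' P on { 'c' }; A → c ',' / A → P ',' on { 'c' }; A → c '(' P / A → P ',' on { 'c' }; P → c ',' / P → A '(' c on { 'c' }

A FIRST/FIRST conflict occurs when two productions N → α and N → β for the same non-terminal have FIRST(α) ∩ FIRST(β) ≠ ∅ (with ε ∈ FIRST of a nullable right-hand side, so two nullable alternatives also conflict).

FIRST sets of the non-terminals at (or reachable through a nullable prefix from) the front of some alternative:
  FIRST(P) = { 'c' }
  FIRST(A) = { 'c' }

Productions for A:
  A → c ,: FIRST = { 'c' }
  A → c ( P: FIRST = { 'c' }
  A → P ,: FIRST = { 'c' }
Productions for P:
  P → c ,: FIRST = { 'c' }
  P → A ( c: FIRST = { 'c' }

Conflict for A: A → c , and A → c ( P
  Overlap: { 'c' }
Conflict for A: A → c , and A → P ,
  Overlap: { 'c' }
Conflict for A: A → c ( P and A → P ,
  Overlap: { 'c' }
Conflict for P: P → c , and P → A ( c
  Overlap: { 'c' }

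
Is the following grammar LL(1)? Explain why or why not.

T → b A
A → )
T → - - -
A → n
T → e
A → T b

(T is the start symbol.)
Yes, the grammar is LL(1).

A grammar is LL(1) if for each non-terminal N with multiple productions, the predict sets of those productions are pairwise disjoint, where PREDICT(N → α) = (FIRST(α) \ {ε}) ∪ (FOLLOW(N) if α ⇒* ε).

Relevant sets:
  FIRST(T) = { '-', 'b', 'e' }

For T:
  PREDICT(T → b A) = { 'b' }
  PREDICT(T → '-' '-' '-') = { '-' }
  PREDICT(T → e) = { 'e' }
For A:
  PREDICT(A → ')') = { ')' }
  PREDICT(A → n) = { 'n' }
  PREDICT(A → T b) = { '-', 'b', 'e' }

All predict sets are disjoint. The grammar IS LL(1).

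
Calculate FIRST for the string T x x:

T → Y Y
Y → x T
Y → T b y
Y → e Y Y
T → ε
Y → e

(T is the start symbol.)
{ 'b', 'e', 'x' }

FIRST sets of the non-terminals involved (from the grammar, by fixed-point iteration):
  FIRST(T) = { 'b', 'e', 'x', ε }

To compute FIRST(T x x), process the symbols left to right:
Symbol T is a non-terminal. Add FIRST(T) \ {ε} = { 'b', 'e', 'x' }
T is nullable (ε ∈ FIRST(T)), continue to the next symbol.
Symbol x is a terminal. Add 'x' and stop.
FIRST(T x x) = { 'b', 'e', 'x' }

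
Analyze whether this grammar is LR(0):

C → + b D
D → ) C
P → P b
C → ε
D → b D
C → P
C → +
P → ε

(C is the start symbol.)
No. Shift-reduce conflict between [C → .] and [C → . +]

Augment with C' → C and build the canonical LR(0) collection (I0 = CLOSURE({[C' → . C]}), then GOTO on every symbol after a dot until no new states appear). It has 11 states:
  I0: { [C → . + b D], [C → . +], [C → . P], [C → .], [C' → . C], [P → . P b], [P → .] }  — shift, 2 reduces
  I1: { [C → + . b D], [C → + .] }  — shift, reduce
  I2: { [C' → C .] }  — accept
  I3: { [C → P .], [P → P . b] }  — shift, reduce
  I4: { [P → P b .] }  — reduce
  I5: { [C → + b . D], [D → . ) C], [D → . b D] }  — shift
  I6: { [C → . + b D], [C → . +], [C → . P], [C → .], [D → ) . C], [P → . P b], [P → .] }  — shift, 2 reduces
  I7: { [C → + b D .] }  — reduce
  I8: { [D → . ) C], [D → . b D], [D → b . D] }  — shift
  I9: { [D → b D .] }  — reduce
  I10: { [D → ) C .] }  — reduce

Conflict in state I0:
  Shift-reduce conflict between [C → .] and [C → . +]
So the grammar is NOT LR(0).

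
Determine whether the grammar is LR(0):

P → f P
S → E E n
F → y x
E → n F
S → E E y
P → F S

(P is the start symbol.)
Yes, the grammar is LR(0)

A grammar is LR(0) if no state in the canonical LR(0) collection has:
  - both a shift item (dot before a terminal) and a complete item (shift-reduce conflict), or
  - two or more complete items (reduce-reduce conflict; the accept item [P' → P .] counts as a complete item here).

Augment with P' → P and build the canonical LR(0) collection (I0 = CLOSURE({[P' → . P]}), then GOTO on every symbol after a dot until no new states appear). It has 14 states:
  I0: { [F → . y x], [P → . F S], [P → . f P], [P' → . P] }  — shift
  I1: { [E → . n F], [P → F . S], [S → . E E n], [S → . E E y] }  — shift
  I2: { [P' → P .] }  — accept
  I3: { [F → . y x], [P → . F S], [P → . f P], [P → f . P] }  — shift
  I4: { [F → y . x] }  — shift
  I5: { [F → y x .] }  — reduce
  I6: { [P → f P .] }  — reduce
  I7: { [E → . n F], [S → E . E n], [S → E . E y] }  — shift
  I8: { [P → F S .] }  — reduce
  I9: { [E → n . F], [F → . y x] }  — shift
  I10: { [E → n F .] }  — reduce
  I11: { [S → E E . n], [S → E E . y] }  — shift
  I12: { [S → E E n .] }  — reduce
  I13: { [S → E E y .] }  — reduce

Every state is either a pure shift/goto state or contains exactly one complete item and nothing to shift — no conflicts. The grammar is LR(0).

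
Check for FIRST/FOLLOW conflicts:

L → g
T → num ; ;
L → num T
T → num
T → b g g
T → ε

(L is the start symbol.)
Nullable non-terminals: T.

T: nullable alternative(s) T → ε; FOLLOW(T) = { $ }
  T → num ; ;: FIRST \ {ε} = { 'num' } — disjoint from FOLLOW(T)
  T → num: FIRST \ {ε} = { 'num' } — disjoint from FOLLOW(T)
  T → b g g: FIRST \ {ε} = { 'b' } — disjoint from FOLLOW(T)
  T → ε: FIRST \ {ε} = { } — this is the only nullable alternative, skip

L has no nullable alternative, so no FIRST/FOLLOW check is needed there.

No FIRST/FOLLOW conflicts found.

Answer: No FIRST/FOLLOW conflicts.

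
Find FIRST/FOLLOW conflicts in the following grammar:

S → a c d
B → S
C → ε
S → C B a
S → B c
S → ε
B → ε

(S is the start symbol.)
Yes. S → a c d with FOLLOW(S) on { 'a' }; S → C B a with FOLLOW(S) on { 'a', 'c' }; S → B c with FOLLOW(S) on { 'a', 'c' }; B → S with FOLLOW(B) on { 'a', 'c' }

A FIRST/FOLLOW conflict occurs when a non-terminal N has a nullable alternative N → β (β ⇒* ε) and another alternative N → α with FIRST(α) ∩ FOLLOW(N) ≠ ∅: on such a lookahead the parser cannot decide between expanding α and letting N vanish via β.

Nullable non-terminals: B, C, S.
FIRST sets used below: FIRST(S) = { 'a', 'c', ε }, FIRST(C) = { ε }, FIRST(B) = { 'a', 'c', ε }

B: nullable alternative(s) B → S, B → ε; FOLLOW(B) = { 'a', 'c' }
  B → S: FIRST \ {ε} = { 'a', 'c' } — overlaps FOLLOW(B) on { 'a', 'c' }: CONFLICT
  B → ε: FIRST \ {ε} = { } — disjoint from FOLLOW(B)
C has a nullable alternative but only one production, so nothing to check.

S: nullable alternative(s) S → ε; FOLLOW(S) = { $, 'a', 'c' }
  S → a c d: FIRST \ {ε} = { 'a' } — overlaps FOLLOW(S) on { 'a' }: CONFLICT
  S → C B a: FIRST \ {ε} = { 'a', 'c' } — overlaps FOLLOW(S) on { 'a', 'c' }: CONFLICT
  S → B c: FIRST \ {ε} = { 'a', 'c' } — overlaps FOLLOW(S) on { 'a', 'c' }: CONFLICT
  S → ε: FIRST \ {ε} = { } — this is the only nullable alternative, skip

So the grammar has 4 FIRST/FOLLOW conflicts (marked CONFLICT above).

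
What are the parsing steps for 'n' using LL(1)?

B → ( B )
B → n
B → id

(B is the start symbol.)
Stack is shown with the top on the left.

Stack  Input  Action
--------------------
B $    n $    output B → n
n $    n $    match 'n'
$      $      accept

The string is accepted.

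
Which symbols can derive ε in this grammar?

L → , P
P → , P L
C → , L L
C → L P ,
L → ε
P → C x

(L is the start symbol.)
{ 'L' }

A non-terminal is nullable if it can derive ε (the empty string): either it has an ε-production, or it has a production whose right-hand side consists entirely of nullable non-terminals.

ε-productions: L → ε
So L is immediately nullable.
No further non-terminal can be added: every production for the remaining non-terminals contains a terminal or a non-nullable non-terminal.
Nullable = { 'L' }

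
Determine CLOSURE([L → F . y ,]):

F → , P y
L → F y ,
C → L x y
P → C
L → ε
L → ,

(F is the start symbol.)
{ [L → F . y ,] }

To compute CLOSURE, for each item [A → α.Bβ] where B is a non-terminal, add [B → .γ] for all productions B → γ; repeat for the newly added items until nothing changes.

Start with: [L → F . y ,]
The dot precedes the terminal y, so nothing is added.

CLOSURE = { [L → F . y ,] }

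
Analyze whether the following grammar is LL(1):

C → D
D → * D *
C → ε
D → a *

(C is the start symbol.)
Yes, the grammar is LL(1).

A grammar is LL(1) if for each non-terminal N with multiple productions, the predict sets of those productions are pairwise disjoint, where PREDICT(N → α) = (FIRST(α) \ {ε}) ∪ (FOLLOW(N) if α ⇒* ε).

Relevant sets:
  FIRST(D) = { '*', 'a' }
  FOLLOW(C) = { $ }

For C:
  PREDICT(C → D) = { '*', 'a' }
  PREDICT(C → ε) = { $ }
For D:
  PREDICT(D → '*' D '*') = { '*' }
  PREDICT(D → a '*') = { 'a' }

All predict sets are disjoint. The grammar IS LL(1).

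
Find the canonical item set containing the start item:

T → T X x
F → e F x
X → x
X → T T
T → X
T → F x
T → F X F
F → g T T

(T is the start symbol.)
First, augment the grammar with T' → T
I₀ = CLOSURE({ [T' → . T] }):
  [T' → . T] has the dot before T: add [T → . T X x], [T → . X], [T → . F x], [T → . F X F]
  [T → . X] has the dot before X: add [X → . x], [X → . T T]
  [T → . F x] has the dot before F: add [F → . e F x], [F → . g T T]
No further items can be added.

I₀ = { [F → . e F x], [F → . g T T], [T → . F X F], [T → . F x], [T → . T X x], [T → . X], [T' → . T], [X → . T T], [X → . x] }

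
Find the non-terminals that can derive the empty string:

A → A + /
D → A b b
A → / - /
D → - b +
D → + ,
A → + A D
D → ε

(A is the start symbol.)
A non-terminal is nullable if it can derive ε (the empty string): either it has an ε-production, or it has a production whose right-hand side consists entirely of nullable non-terminals.

ε-productions: D → ε
So D is immediately nullable.
No further non-terminal can be added: every production for the remaining non-terminals contains a terminal or a non-nullable non-terminal.
Nullable = { 'D' }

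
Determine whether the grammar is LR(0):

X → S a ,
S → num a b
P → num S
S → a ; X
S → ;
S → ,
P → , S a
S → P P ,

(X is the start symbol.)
No. Shift-reduce conflict between [S → , .] and [P → . , S a]

Augment with X' → X and build the canonical LR(0) collection (I0 = CLOSURE({[X' → . X]}), then GOTO on every symbol after a dot until no new states appear). It has 21 states:
  I0: { [P → . , S a], [P → . num S], [S → . ,], [S → . ;], [S → . P P ,], [S → . a ; X], [S → . num a b], [X → . S a ,], [X' → . X] }  — shift
  I1: { [P → , . S a], [P → . , S a], [P → . num S], [S → , .], [S → . ,], [S → . ;], [S → . P P ,], [S → . a ; X], [S → . num a b] }  — shift, reduce
  I2: { [S → ; .] }  — reduce
  I3: { [P → . , S a], [P → . num S], [S → P . P ,] }  — shift
  I4: { [X → S . a ,] }  — shift
  I5: { [X' → X .] }  — accept
  I6: { [S → a . ; X] }  — shift
  I7: { [P → . , S a], [P → . num S], [P → num . S], [S → . ,], [S → . ;], [S → . P P ,], [S → . a ; X], [S → . num a b], [S → num . a b] }  — shift
  I8: { [P → num S .] }  — reduce
  I9: { [S → a . ; X], [S → num a . b] }  — shift
  I10: { [P → . , S a], [P → . num S], [S → . ,], [S → . ;], [S → . P P ,], [S → . a ; X], [S → . num a b], [S → a ; . X], [X → . S a ,] }  — shift
  I11: { [S → num a b .] }  — reduce
  I12: { [S → a ; X .] }  — reduce
  I13: { [X → S a . ,] }  — shift
  I14: { [X → S a , .] }  — reduce
  I15: { [P → , . S a], [P → . , S a], [P → . num S], [S → . ,], [S → . ;], [S → . P P ,], [S → . a ; X], [S → . num a b] }  — shift
  I16: { [S → P P . ,] }  — shift
  I17: { [P → . , S a], [P → . num S], [P → num . S], [S → . ,], [S → . ;], [S → . P P ,], [S → . a ; X], [S → . num a b] }  — shift
  I18: { [S → P P , .] }  — reduce
  I19: { [P → , S . a] }  — shift
  I20: { [P → , S a .] }  — reduce

Conflict in state I1:
  Shift-reduce conflict between [S → , .] and [P → . , S a]
So the grammar is NOT LR(0).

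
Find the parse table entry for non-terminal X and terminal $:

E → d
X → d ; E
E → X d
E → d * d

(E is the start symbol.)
To find M[X, $], we find productions for X where $ is in the predict set (PREDICT(N → α) = (FIRST(α) \ {ε}) ∪ (FOLLOW(N) if α ⇒* ε)).

X → d ; E: PREDICT = { 'd' }

M[X, $] is empty (no production applies)

Answer: Empty (error entry)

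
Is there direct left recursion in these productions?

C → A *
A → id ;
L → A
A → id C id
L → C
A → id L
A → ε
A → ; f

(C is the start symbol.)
Direct left recursion occurs when N → N α for some non-terminal N (the right-hand side begins with the left-hand side itself).

C → A *: starts with A
A → id ;: starts with id
L → A: starts with A
A → id C id: starts with id
L → C: starts with C
A → id L: starts with id
A → ε: starts with ε
A → ; f: starts with ';'

No direct left recursion found.

Answer: No direct left recursion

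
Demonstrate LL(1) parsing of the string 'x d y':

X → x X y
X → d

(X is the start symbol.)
Stack is shown with the top on the left.

Stack    Input    Action
------------------------
X $      x d y $  output X → x X y
x X y $  x d y $  match 'x'
X y $    d y $    output X → d
d y $    d y $    match 'd'
y $      y $      match 'y'
$        $        accept

The string is accepted.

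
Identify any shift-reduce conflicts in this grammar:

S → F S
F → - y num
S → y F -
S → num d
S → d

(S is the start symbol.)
Augment with S' → S and build the canonical LR(0) collection (I0 = CLOSURE({[S' → . S]}), then GOTO on every symbol after a dot until no new states appear). It has 13 states:
  I0: { [F → . - y num], [S → . F S], [S → . d], [S → . num d], [S → . y F -], [S' → . S] }  — shift
  I1: { [F → - . y num] }  — shift
  I2: { [F → . - y num], [S → . F S], [S → . d], [S → . num d], [S → . y F -], [S → F . S] }  — shift
  I3: { [S' → S .] }  — accept
  I4: { [S → d .] }  — reduce
  I5: { [S → num . d] }  — shift
  I6: { [F → . - y num], [S → y . F -] }  — shift
  I7: { [S → y F . -] }  — shift
  I8: { [S → y F - .] }  — reduce
  I9: { [S → num d .] }  — reduce
  I10: { [S → F S .] }  — reduce
  I11: { [F → - y . num] }  — shift
  I12: { [F → - y num .] }  — reduce

No state contains both a complete item and a shift item.

Answer: No shift-reduce conflicts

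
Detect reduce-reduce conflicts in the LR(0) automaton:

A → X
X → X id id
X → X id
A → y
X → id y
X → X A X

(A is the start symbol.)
No reduce-reduce conflicts

A reduce-reduce conflict occurs when an LR(0) state has two complete items [A → α .] and [B → β .] — both call for a reduction, and with no lookahead the parser cannot choose between them.

Augment with A' → A and build the canonical LR(0) collection (I0 = CLOSURE({[A' → . A]}), then GOTO on every symbol after a dot until no new states appear). It has 10 states:
  I0: { [A → . X], [A → . y], [A' → . A], [X → . X A X], [X → . X id id], [X → . X id], [X → . id y] }  — shift
  I1: { [A' → A .] }  — accept
  I2: { [A → . X], [A → . y], [A → X .], [X → . X A X], [X → . X id id], [X → . X id], [X → . id y], [X → X . A X], [X → X . id id], [X → X . id] }  — shift, reduce
  I3: { [X → id . y] }  — shift
  I4: { [A → y .] }  — reduce
  I5: { [X → id y .] }  — reduce
  I6: { [X → . X A X], [X → . X id id], [X → . X id], [X → . id y], [X → X A . X] }  — shift
  I7: { [X → X id . id], [X → X id .], [X → id . y] }  — shift, reduce
  I8: { [X → X id id .] }  — reduce
  I9: { [A → . X], [A → . y], [X → . X A X], [X → . X id id], [X → . X id], [X → . id y], [X → X . A X], [X → X . id id], [X → X . id], [X → X A X .] }  — shift, reduce

No state contains more than one complete item.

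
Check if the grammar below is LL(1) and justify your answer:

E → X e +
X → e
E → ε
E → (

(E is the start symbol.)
Relevant sets:
  FIRST(X) = { 'e' }
  FOLLOW(E) = { $ }

For E:
  PREDICT(E → X e '+') = { 'e' }
  PREDICT(E → ε) = { $ }
  PREDICT(E → '(') = { '(' }
X has a single production, so nothing to check there.

All predict sets are disjoint. The grammar IS LL(1).

Answer: Yes, the grammar is LL(1).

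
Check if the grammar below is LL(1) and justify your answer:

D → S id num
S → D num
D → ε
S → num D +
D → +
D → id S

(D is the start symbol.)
No. Predict set conflict for D: { '+', 'num' }

A grammar is LL(1) if for each non-terminal N with multiple productions, the predict sets of those productions are pairwise disjoint, where PREDICT(N → α) = (FIRST(α) \ {ε}) ∪ (FOLLOW(N) if α ⇒* ε).

Relevant sets:
  FIRST(S) = { '+', 'id', 'num' }
  FIRST(D) = { '+', 'id', 'num', ε }
  FOLLOW(D) = { $, '+', 'num' }

For D:
  PREDICT(D → S id num) = { '+', 'id', 'num' }
  PREDICT(D → ε) = { $, '+', 'num' }
  PREDICT(D → '+') = { '+' }
  PREDICT(D → id S) = { 'id' }
For S:
  PREDICT(S → D num) = { '+', 'id', 'num' }
  PREDICT(S → num D '+') = { 'num' }

Conflict found: Predict set conflict for D: { '+', 'num' }
The grammar is NOT LL(1).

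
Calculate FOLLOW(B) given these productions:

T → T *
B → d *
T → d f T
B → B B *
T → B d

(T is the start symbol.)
{ '*', 'd' }

To compute FOLLOW(B), find every occurrence of B on a right-hand side N → α B β: add FIRST(β) \ {ε}, and if β is empty or nullable also add FOLLOW(N). Iterate to a fixed point.

In B → B B *: B is followed by B '*', add FIRST(B '*') \ {ε} = { 'd' }
In B → B B *: B is followed by '*', add FIRST('*') \ {ε} = { '*' }
In T → B d: B is followed by d, add FIRST(d) \ {ε} = { 'd' }

Taking the union: FOLLOW(B) = { '*', 'd' }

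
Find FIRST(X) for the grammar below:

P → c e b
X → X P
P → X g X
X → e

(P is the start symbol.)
To compute FIRST(X), examine every production with X on the left-hand side, reading each right-hand side left to right until a non-nullable symbol is reached.

From X → X P:
  - X is the symbol being defined: contributes nothing new
    X is not nullable, so stop
From X → e:
  - e is a terminal: add 'e' and stop

Collecting: FIRST(X) = { 'e' }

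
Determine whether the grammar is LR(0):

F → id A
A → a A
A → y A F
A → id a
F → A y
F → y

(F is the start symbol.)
Augment with F' → F and build the canonical LR(0) collection (I0 = CLOSURE({[F' → . F]}), then GOTO on every symbol after a dot until no new states appear). It has 15 states:
  I0: { [A → . a A], [A → . id a], [A → . y A F], [F → . A y], [F → . id A], [F → . y], [F' → . F] }  — shift
  I1: { [F → A . y] }  — shift
  I2: { [F' → F .] }  — accept
  I3: { [A → . a A], [A → . id a], [A → . y A F], [A → a . A] }  — shift
  I4: { [A → . a A], [A → . id a], [A → . y A F], [A → id . a], [F → id . A] }  — shift
  I5: { [A → . a A], [A → . id a], [A → . y A F], [A → y . A F], [F → y .] }  — shift, reduce
  I6: { [A → . a A], [A → . id a], [A → . y A F], [A → y A . F], [F → . A y], [F → . id A], [F → . y] }  — shift
  I7: { [A → id . a] }  — shift
  I8: { [A → . a A], [A → . id a], [A → . y A F], [A → y . A F] }  — shift
  I9: { [A → id a .] }  — reduce
  I10: { [A → y A F .] }  — reduce
  I11: { [F → id A .] }  — reduce
  I12: { [A → . a A], [A → . id a], [A → . y A F], [A → a . A], [A → id a .] }  — shift, reduce
  I13: { [A → a A .] }  — reduce
  I14: { [F → A y .] }  — reduce

Conflict in state I5:
  Shift-reduce conflict between [F → y .] and [A → . a A]
So the grammar is NOT LR(0).

Answer: No. Shift-reduce conflict between [F → y .] and [A → . a A]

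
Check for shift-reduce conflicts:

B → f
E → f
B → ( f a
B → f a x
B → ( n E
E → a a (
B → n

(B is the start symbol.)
Yes — I3: [B → f .] vs [B → f . a x]

A shift-reduce conflict occurs when an LR(0) state has both:
  - a complete (reduce) item [A → α .] (dot at the end), and
  - a shift item [B → β . c γ] (dot before a terminal).

Augment with B' → B and build the canonical LR(0) collection (I0 = CLOSURE({[B' → . B]}), then GOTO on every symbol after a dot until no new states appear). It has 15 states:
  I0: { [B → . ( f a], [B → . ( n E], [B → . f a x], [B → . f], [B → . n], [B' → . B] }  — shift
  I1: { [B → ( . f a], [B → ( . n E] }  — shift
  I2: { [B' → B .] }  — accept
  I3: { [B → f . a x], [B → f .] }  — shift, reduce
  I4: { [B → n .] }  — reduce
  I5: { [B → f a . x] }  — shift
  I6: { [B → f a x .] }  — reduce
  I7: { [B → ( f . a] }  — shift
  I8: { [B → ( n . E], [E → . a a (], [E → . f] }  — shift
  I9: { [B → ( n E .] }  — reduce
  I10: { [E → a . a (] }  — shift
  I11: { [E → f .] }  — reduce
  I12: { [E → a a . (] }  — shift
  I13: { [E → a a ( .] }  — reduce
  I14: { [B → ( f a .] }  — reduce

I3 contains reduce item [B → f .] and shift item [B → f . a x] — shift-reduce conflict.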